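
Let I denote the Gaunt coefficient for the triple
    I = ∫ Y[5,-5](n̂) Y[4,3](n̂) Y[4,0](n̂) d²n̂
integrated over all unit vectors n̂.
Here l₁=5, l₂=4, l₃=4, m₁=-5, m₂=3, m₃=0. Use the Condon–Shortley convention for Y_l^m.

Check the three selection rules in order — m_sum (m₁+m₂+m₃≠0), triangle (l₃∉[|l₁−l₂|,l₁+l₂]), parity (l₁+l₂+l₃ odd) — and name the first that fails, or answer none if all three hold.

Σmᵢ = -2  ✗
l₃∈[|l₁−l₂|,l₁+l₂]=[1,9], have l₃=4
Σlᵢ = 13 ⇒ odd

m_sum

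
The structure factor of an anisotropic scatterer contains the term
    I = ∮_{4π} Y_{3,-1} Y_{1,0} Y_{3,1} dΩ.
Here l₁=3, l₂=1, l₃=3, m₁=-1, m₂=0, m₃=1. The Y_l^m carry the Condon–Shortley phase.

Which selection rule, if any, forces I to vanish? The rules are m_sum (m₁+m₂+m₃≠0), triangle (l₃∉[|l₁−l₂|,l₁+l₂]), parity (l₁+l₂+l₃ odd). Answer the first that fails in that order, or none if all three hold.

parity

Σmᵢ = 0  ✓
l₃∈[|l₁−l₂|,l₁+l₂]=[2,4], have l₃=3  ✓
Σlᵢ = 7 ⇒ odd  ✗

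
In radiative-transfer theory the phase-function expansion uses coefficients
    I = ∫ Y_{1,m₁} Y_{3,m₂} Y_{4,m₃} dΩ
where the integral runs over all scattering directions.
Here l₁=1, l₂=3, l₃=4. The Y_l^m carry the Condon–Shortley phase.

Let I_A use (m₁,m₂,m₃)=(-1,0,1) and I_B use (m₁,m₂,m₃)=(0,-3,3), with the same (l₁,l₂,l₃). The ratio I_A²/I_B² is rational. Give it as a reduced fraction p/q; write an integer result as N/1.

10/7

l's match ⇒ only the (l;m) 3-j factors differ between A and B.
A: triangle coeff Δ(1,3,4) = 1/252; Σ_t [0,0]: t=0:+1/72 = 1/72; (3j)²=5/126 [(1 3 4; -1 0 1)], sign=-1
B: triangle coeff Δ(1,3,4) = 1/252; Σ_t [0,0]: t=0:+1/720 = 1/720; (3j)²=1/36 [(1 3 4; 0 -3 3)], sign=-1
I_A²/I_B² = (5/126)/(1/36) = 10/7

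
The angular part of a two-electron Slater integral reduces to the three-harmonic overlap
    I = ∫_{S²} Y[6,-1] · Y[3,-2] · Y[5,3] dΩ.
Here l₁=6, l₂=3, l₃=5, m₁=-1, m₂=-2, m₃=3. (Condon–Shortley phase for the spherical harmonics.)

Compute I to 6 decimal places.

Checks pass: Σm=0; 14 even; l₃=5∈[3,9].
(2·6+1)(2·3+1)(2·5+1) = 1001
Δ: 4! 8! 2! / 15! → 1/675675
sum: t=1:−1/8640 t=2:+1/2304 t=3:−1/8640 = 7/34560
3j²(6 3 5; 0 0 0) = Δ·Π!·Σ² = 7/429  (sign -1)
sum: t=0:+1/120960 t=1:−1/17280 = -1/20160
3j²(6 3 5; -1 -2 3) = Δ·Π!·Σ² = 64/3003  (sign -1)
combine: 4πI² = 1001·7/429·64/3003 = 448/1287
take √, sign +1: I = 0.16643505

0.166435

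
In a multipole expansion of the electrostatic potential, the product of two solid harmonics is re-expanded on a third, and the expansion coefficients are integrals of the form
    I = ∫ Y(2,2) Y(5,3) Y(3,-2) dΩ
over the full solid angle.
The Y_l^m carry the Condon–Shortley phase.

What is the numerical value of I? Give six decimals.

0.000000

2 + 3 − 2 = 3 ≠ 0: azimuthal integral kills it; I = 0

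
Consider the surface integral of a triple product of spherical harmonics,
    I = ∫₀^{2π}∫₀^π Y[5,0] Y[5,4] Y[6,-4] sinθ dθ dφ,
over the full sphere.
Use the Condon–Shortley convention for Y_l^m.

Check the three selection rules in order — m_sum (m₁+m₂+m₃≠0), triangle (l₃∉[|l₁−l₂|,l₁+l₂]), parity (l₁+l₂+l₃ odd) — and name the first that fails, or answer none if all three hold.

none

azimuthal sum: 0 + 4 − 4 = 0  ✓
0 ≤ 6 ≤ 10 (triangle on l)  ✓
L = 5 + 5 + 6 = 16 (even)  ✓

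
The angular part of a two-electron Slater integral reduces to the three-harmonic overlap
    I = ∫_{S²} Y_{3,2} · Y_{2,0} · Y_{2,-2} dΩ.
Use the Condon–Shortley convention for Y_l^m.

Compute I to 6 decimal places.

0.000000

l₁+l₂+l₃=7 is odd: 3j(l;000)=0 ⇒ I=0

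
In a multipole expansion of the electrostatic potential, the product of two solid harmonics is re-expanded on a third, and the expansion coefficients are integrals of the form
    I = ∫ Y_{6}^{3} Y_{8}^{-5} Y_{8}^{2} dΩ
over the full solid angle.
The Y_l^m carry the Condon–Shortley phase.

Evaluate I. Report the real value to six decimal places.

0.069375

Checks pass: Σm=0; 22 even; l₃=8∈[2,14].
(2·6+1)(2·8+1)(2·8+1) = 3757
Δ: 6! 6! 10! / 23! → 1/13742520792
sum: t=0:+1/41803776000 t=1:−1/435456000 t=2:+1/39813120 t=3:−1/18662400 t=4:+1/39813120 t=5:−1/435456000 t=6:+1/41803776000 = -11/1393459200
3j²(6 8 8; 0 0 0) = Δ·Π!·Σ² = 600/96577  (sign -1)
sum: t=0:+1/783820800 t=1:−1/464486400 t=2:+1/2090188800 t=3:−1/94058496000 = -11/26873856000
3j²(6 8 8; 3 -5 2) = Δ·Π!·Σ² = 77/29716  (sign -1)
combine: 4πI² = 3757·600/96577·77/29716 = 11550/190969
take √, sign +1: I = 0.06937526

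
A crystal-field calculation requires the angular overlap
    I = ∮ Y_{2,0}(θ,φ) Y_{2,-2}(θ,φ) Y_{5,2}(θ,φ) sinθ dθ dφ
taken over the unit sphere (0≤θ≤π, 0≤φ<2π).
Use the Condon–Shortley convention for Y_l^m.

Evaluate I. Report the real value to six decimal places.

0.000000

triangle: need 0≤l₃≤4, have 5; I=0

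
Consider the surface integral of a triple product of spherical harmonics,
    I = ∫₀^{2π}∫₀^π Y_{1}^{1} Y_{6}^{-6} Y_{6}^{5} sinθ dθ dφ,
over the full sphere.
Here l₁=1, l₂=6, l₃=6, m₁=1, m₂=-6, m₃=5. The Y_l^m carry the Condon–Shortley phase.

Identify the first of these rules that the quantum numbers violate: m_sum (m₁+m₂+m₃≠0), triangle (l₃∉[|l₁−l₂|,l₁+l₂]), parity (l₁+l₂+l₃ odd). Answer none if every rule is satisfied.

parity

m₁+m₂+m₃ = 1 − 6 + 5 = 0  ✓
triangle: |1−6|=5 ≤ l₃=6 ≤ 1+6=7  ✓
parity: l₁+l₂+l₃ = 13 is odd  ✗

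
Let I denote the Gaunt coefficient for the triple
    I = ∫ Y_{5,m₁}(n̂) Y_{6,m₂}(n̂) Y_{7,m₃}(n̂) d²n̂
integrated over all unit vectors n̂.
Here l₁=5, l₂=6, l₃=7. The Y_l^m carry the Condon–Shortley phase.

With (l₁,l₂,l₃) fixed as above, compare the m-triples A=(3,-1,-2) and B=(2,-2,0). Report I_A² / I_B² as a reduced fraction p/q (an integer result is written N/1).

1260/1681

l's match ⇒ only the (l;m) 3-j factors differ between A and B.
A: triangle coeff Δ(5,6,7) = 1/174594420; Σ_t [0,2]: t=0:+1/829440 t=1:−1/414720 t=2:+1/2073600 = -1/1382400; (3j)²=294/46189 [(5 6 7; 3 -1 -2)], sign=+1
B: triangle coeff Δ(5,6,7) = 1/174594420; Σ_t [0,3]: t=0:+1/497664 t=1:−1/207360 t=2:+1/691200 t=3:−1/21772800 = -41/29030400; (3j)²=11767/1385670 [(5 6 7; 2 -2 0)], sign=+1
I_A²/I_B² = (294/46189)/(11767/1385670) = 1260/1681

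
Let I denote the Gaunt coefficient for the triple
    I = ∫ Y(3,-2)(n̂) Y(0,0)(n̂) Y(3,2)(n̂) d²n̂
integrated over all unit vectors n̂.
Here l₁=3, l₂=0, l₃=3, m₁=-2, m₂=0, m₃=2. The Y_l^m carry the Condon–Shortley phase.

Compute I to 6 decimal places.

0.282095

Rules hold: Σm=0, L=6 even, 3≤3≤3.
N = 7·1·7 = 49
Δ = 0!·6!·0!/7! = 1/7
Racah Σ t=0..0: t=0:+1/36 = 1/36
⇒ 3j(3 0 3; 0 0 0)² = 1/7, sgn -1
Racah Σ t=0..0: t=0:+1/120 = 1/120
⇒ 3j(3 0 3; -2 0 2)² = 1/7, sgn -1
4πI² = N·(3j₀)²·(3jₘ)² = 1/1
I = +1·√(1/4π) = 0.28209479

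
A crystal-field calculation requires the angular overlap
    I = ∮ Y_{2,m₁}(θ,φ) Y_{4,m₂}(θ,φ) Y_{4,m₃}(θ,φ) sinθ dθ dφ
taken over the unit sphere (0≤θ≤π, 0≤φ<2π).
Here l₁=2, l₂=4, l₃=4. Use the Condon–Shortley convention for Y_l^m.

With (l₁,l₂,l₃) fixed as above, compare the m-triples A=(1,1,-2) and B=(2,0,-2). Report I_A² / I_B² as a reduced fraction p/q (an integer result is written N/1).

9/20

Shared (l₁,l₂,l₃)=(2,4,4): N and (l;000)² cancel in I_A²/I_B².
A: Δ = 2!·2!·6!/11! = 1/13860; Racah Σ t=0..1: t=0:+1/240 t=1:−1/96 = -1/160; ⇒ 3j(2 4 4; 1 1 -2)² = 27/1540, sgn -1
B: Δ = 2!·2!·6!/11! = 1/13860; Racah Σ t=0..0: t=0:+1/192 = 1/192; ⇒ 3j(2 4 4; 2 0 -2)² = 3/77, sgn +1
I_A²/I_B² = (27/1540)/(3/77) = 9/20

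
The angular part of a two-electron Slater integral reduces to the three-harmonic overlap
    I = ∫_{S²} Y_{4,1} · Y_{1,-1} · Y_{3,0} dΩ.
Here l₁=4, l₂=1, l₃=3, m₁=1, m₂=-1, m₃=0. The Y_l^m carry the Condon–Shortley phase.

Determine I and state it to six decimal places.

-0.194664

m-sum 0 ✓  L=8 even ✓  3≤3≤5 ✓
Π(2lᵢ+1) = 9×3×7 = 189
triangle coeff Δ(4,1,3) = 1/252
Σ_t [1,1]: t=1:−1/36 = -1/36
(3j)²=4/63 [(4 1 3; 0 0 0)], sign=+1
Σ_t [0,0]: t=0:+1/72 = 1/72
(3j)²=5/126 [(4 1 3; 1 -1 0)], sign=-1
⇒ 4πI² = 10/21
I = (-1)√(10/21/(4π)) = -0.19466390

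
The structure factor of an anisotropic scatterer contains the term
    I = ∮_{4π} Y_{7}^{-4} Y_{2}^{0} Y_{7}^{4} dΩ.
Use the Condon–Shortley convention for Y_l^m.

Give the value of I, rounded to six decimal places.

0.022834

Checks pass: Σm=0; 16 even; l₃=7∈[5,9].
(2·7+1)(2·2+1)(2·7+1) = 1125
Δ: 2! 12! 2! / 17! → 1/185640
sum: t=0:+1/2419200 t=1:−1/518400 t=2:+1/2419200 = -1/907200
3j²(7 2 7; 0 0 0) = Δ·Π!·Σ² = 56/3315  (sign +1)
sum: t=0:+1/159667200 t=1:−1/7257600 t=2:+1/8709120 = -1/59875200
3j²(7 2 7; -4 0 4) = Δ·Π!·Σ² = 8/23205  (sign +1)
combine: 4πI² = 1125·56/3315·8/23205 = 320/48841
take √, sign +1: I = 0.02283378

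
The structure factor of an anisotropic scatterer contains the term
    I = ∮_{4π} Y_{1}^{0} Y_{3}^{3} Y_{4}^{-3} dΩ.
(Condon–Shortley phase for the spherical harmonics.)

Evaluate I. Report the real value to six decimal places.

-0.162868

Rules hold: Σm=0, L=8 even, 2≤4≤4.
N = 3·7·9 = 189
Δ = 0!·2!·6!/9! = 1/252
Racah Σ t=0..0: t=0:+1/36 = 1/36
⇒ 3j(1 3 4; 0 0 0)² = 4/63, sgn +1
Racah Σ t=0..0: t=0:+1/720 = 1/720
⇒ 3j(1 3 4; 0 3 -3)² = 1/36, sgn -1
4πI² = N·(3j₀)²·(3jₘ)² = 1/3
I = -1·√(0.333333/4π) = -0.16286750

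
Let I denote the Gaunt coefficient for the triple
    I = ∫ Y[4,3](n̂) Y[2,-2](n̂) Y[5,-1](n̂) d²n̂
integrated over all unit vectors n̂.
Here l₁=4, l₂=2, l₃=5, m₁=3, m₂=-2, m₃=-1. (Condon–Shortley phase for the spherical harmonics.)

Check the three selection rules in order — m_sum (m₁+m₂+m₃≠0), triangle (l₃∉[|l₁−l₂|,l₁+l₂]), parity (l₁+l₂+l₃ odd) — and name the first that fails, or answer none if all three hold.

parity

Σmᵢ = 0  ✓
l₃∈[|l₁−l₂|,l₁+l₂]=[2,6], have l₃=5  ✓
Σlᵢ = 11 ⇒ odd  ✗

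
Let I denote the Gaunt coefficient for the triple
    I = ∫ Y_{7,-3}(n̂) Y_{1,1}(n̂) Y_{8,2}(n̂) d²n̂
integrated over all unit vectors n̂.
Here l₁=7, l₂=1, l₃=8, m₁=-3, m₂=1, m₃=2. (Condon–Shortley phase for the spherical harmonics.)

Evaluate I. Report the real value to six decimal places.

Checks pass: Σm=0; 16 even; l₃=8∈[6,8].
(2·7+1)(2·1+1)(2·8+1) = 765
Δ: 0! 14! 2! / 17! → 1/2040
sum: t=0:+1/25401600 = 1/25401600
3j²(7 1 8; 0 0 0) = Δ·Π!·Σ² = 8/255  (sign +1)
sum: t=0:+1/174182400 = 1/174182400
3j²(7 1 8; -3 1 2) = Δ·Π!·Σ² = 1/136  (sign +1)
combine: 4πI² = 765·8/255·1/136 = 3/17
take √, sign +1: I = 0.11850352

0.118504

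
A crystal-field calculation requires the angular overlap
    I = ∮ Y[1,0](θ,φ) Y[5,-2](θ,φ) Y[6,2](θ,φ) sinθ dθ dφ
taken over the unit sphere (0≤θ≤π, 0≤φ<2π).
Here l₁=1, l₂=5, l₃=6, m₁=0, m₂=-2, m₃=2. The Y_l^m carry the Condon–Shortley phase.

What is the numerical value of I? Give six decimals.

0.231133

Rules hold: Σm=0, L=12 even, 4≤6≤6.
N = 3·11·13 = 429
Δ = 0!·2!·10!/13! = 1/858
Racah Σ t=0..0: t=0:+1/14400 = 1/14400
⇒ 3j(1 5 6; 0 0 0)² = 6/143, sgn +1
Racah Σ t=0..0: t=0:+1/30240 = 1/30240
⇒ 3j(1 5 6; 0 -2 2)² = 16/429, sgn +1
4πI² = N·(3j₀)²·(3jₘ)² = 96/143
I = +1·√(0.671329/4π) = 0.23113338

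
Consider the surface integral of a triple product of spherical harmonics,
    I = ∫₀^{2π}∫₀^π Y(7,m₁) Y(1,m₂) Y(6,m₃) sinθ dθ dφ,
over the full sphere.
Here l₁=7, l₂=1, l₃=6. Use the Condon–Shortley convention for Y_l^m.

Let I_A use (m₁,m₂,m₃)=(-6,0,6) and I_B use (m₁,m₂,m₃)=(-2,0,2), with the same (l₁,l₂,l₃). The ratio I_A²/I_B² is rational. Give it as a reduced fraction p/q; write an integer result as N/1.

13/45

l's match ⇒ only the (l;m) 3-j factors differ between A and B.
A: triangle coeff Δ(7,1,6) = 1/1365; Σ_t [1,1]: t=1:−1/479001600 = -1/479001600; (3j)²=1/105 [(7 1 6; -6 0 6)], sign=-1
B: triangle coeff Δ(7,1,6) = 1/1365; Σ_t [1,1]: t=1:−1/967680 = -1/967680; (3j)²=3/91 [(7 1 6; -2 0 2)], sign=-1
I_A²/I_B² = (1/105)/(3/91) = 13/45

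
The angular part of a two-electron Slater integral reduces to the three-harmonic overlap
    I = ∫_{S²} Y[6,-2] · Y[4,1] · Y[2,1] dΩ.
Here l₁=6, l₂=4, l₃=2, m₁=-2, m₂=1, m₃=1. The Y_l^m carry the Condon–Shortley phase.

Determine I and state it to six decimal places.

0.238034

m-sum 0 ✓  L=12 even ✓  2≤2≤10 ✓
Π(2lᵢ+1) = 13×9×5 = 585
triangle coeff Δ(6,4,2) = 1/6435
Σ_t [4,4]: t=4:+1/2304 = 1/2304
(3j)²=5/143 [(6 4 2; 0 0 0)], sign=+1
Σ_t [5,5]: t=5:−1/4320 = -1/4320
(3j)²=224/6435 [(6 4 2; -2 1 1)], sign=+1
⇒ 4πI² = 1120/1573
I = (+1)√(1120/1573/(4π)) = 0.23803440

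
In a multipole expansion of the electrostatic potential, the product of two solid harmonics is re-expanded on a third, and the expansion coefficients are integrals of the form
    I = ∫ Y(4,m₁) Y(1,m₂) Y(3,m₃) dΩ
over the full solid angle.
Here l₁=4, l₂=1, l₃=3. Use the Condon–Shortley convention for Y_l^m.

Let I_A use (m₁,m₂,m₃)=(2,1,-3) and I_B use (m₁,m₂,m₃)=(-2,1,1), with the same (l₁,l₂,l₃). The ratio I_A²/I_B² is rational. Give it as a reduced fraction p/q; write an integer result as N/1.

1/15

l's match ⇒ only the (l;m) 3-j factors differ between A and B.
A: triangle coeff Δ(4,1,3) = 1/252; Σ_t [2,2]: t=2:+1/1440 = 1/1440; (3j)²=1/252 [(4 1 3; 2 1 -3)], sign=+1
B: triangle coeff Δ(4,1,3) = 1/252; Σ_t [2,2]: t=2:+1/96 = 1/96; (3j)²=5/84 [(4 1 3; -2 1 1)], sign=+1
I_A²/I_B² = (1/252)/(5/84) = 1/15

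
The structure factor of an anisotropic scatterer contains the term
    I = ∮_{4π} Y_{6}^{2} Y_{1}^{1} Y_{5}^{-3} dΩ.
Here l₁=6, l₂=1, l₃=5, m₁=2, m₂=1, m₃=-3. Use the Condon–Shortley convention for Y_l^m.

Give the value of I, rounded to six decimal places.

Rules hold: Σm=0, L=12 even, 5≤5≤7.
N = 13·3·11 = 429
Δ = 2!·10!·0!/13! = 1/858
Racah Σ t=1..1: t=1:−1/14400 = -1/14400
⇒ 3j(6 1 5; 0 0 0)² = 6/143, sgn +1
Racah Σ t=2..2: t=2:+1/161280 = 1/161280
⇒ 3j(6 1 5; 2 1 -3)² = 1/143, sgn +1
4πI² = N·(3j₀)²·(3jₘ)² = 18/143
I = +1·√(0.125874/4π) = 0.10008369

0.100084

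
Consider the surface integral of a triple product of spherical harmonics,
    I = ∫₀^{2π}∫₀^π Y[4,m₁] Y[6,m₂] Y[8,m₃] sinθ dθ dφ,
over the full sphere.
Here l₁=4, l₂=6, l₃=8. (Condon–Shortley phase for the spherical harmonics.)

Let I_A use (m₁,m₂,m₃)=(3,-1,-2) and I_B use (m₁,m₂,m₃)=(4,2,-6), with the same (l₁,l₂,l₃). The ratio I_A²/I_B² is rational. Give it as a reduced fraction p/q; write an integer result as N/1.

l's match ⇒ only the (l;m) 3-j factors differ between A and B.
A: triangle coeff Δ(4,6,8) = 1/23279256; Σ_t [0,1]: t=0:+1/3456000 t=1:−1/12441600 = 13/62208000; (3j)²=637/42636 [(4 6 8; 3 -1 -2)], sign=+1
B: triangle coeff Δ(4,6,8) = 1/23279256; Σ_t [0,0]: t=0:+1/116121600 = 1/116121600; (3j)²=7/323 [(4 6 8; 4 2 -6)], sign=+1
I_A²/I_B² = (637/42636)/(7/323) = 91/132

91/132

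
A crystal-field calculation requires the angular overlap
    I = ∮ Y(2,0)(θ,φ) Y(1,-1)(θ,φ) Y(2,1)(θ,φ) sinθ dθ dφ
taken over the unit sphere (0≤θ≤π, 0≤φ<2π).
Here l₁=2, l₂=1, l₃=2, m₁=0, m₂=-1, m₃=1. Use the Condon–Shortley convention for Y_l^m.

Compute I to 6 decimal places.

0.000000

L=5 odd ⇒ parity kills the (l;000) factor ⇒ I = 0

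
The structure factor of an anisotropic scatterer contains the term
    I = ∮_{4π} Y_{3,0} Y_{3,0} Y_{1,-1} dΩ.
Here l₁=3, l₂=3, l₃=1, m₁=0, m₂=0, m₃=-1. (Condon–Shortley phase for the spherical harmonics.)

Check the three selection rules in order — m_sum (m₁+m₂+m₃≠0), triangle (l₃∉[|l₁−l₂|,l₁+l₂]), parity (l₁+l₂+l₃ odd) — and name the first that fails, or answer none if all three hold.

m_sum

m₁+m₂+m₃ = 0 + 0 − 1 = -1  ✗
triangle: |3−3|=0 ≤ l₃=1 ≤ 3+3=6
parity: l₁+l₂+l₃ = 7 is odd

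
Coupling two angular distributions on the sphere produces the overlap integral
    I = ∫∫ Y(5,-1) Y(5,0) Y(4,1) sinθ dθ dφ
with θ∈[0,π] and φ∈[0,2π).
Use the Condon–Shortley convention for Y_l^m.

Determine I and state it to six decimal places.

Checks pass: Σm=0; 14 even; l₃=4∈[0,10].
(2·5+1)(2·5+1)(2·4+1) = 1089
Δ: 6! 4! 4! / 15! → 1/3153150
sum: t=1:−1/69120 t=2:+1/1728 t=3:−1/576 t=4:+1/1728 t=5:−1/69120 = -7/11520
3j²(5 5 4; 0 0 0) = Δ·Π!·Σ² = 2/143  (sign -1)
sum: t=2:+1/6912 t=3:−1/864 t=4:+1/1152 t=5:−1/17280 = -7/34560
3j²(5 5 4; -1 0 1) = Δ·Π!·Σ² = 1/429  (sign +1)
combine: 4πI² = 1089·2/143·1/429 = 6/169
take √, sign -1: I = -0.05315295

-0.053153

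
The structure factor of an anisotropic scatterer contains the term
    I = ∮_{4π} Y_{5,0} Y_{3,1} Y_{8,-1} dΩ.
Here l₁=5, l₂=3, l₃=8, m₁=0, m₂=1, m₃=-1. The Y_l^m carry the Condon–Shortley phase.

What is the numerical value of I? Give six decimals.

m-sum 0 ✓  L=16 even ✓  2≤8≤8 ✓
Π(2lᵢ+1) = 11×7×17 = 1309
triangle coeff Δ(5,3,8) = 1/136136
Σ_t [0,0]: t=0:+1/518400 = 1/518400
(3j)²=56/2431 [(5 3 8; 0 0 0)], sign=+1
Σ_t [0,0]: t=0:+1/691200 = 1/691200
(3j)²=189/9724 [(5 3 8; 0 1 -1)], sign=-1
⇒ 4πI² = 18522/31603
I = (-1)√(18522/31603/(4π)) = -0.21596076

-0.215961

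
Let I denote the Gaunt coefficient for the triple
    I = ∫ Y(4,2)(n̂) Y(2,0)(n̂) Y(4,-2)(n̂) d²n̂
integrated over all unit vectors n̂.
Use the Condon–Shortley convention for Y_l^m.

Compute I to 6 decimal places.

m-sum 0 ✓  L=10 even ✓  2≤4≤6 ✓
Π(2lᵢ+1) = 9×5×9 = 405
triangle coeff Δ(4,2,4) = 1/13860
Σ_t [0,2]: t=0:+1/192 t=1:−1/36 t=2:+1/192 = -5/288
(3j)²=20/693 [(4 2 4; 0 0 0)], sign=-1
Σ_t [0,2]: t=0:+1/192 t=1:−1/120 t=2:+1/2880 = -1/360
(3j)²=16/3465 [(4 2 4; 2 0 -2)], sign=-1
⇒ 4πI² = 320/5929
I = (+1)√(320/5929/(4π)) = 0.06553591

0.065536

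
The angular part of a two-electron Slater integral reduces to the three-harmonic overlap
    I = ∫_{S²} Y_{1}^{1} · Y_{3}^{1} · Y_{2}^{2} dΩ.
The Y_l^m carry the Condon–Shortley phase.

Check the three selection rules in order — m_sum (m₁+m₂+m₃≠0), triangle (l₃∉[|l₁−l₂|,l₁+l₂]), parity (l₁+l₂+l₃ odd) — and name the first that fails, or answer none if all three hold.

m₁+m₂+m₃ = 1 + 1 + 2 = 4  ✗
triangle: |1−3|=2 ≤ l₃=2 ≤ 1+3=4
parity: l₁+l₂+l₃ = 6 is even

m_sum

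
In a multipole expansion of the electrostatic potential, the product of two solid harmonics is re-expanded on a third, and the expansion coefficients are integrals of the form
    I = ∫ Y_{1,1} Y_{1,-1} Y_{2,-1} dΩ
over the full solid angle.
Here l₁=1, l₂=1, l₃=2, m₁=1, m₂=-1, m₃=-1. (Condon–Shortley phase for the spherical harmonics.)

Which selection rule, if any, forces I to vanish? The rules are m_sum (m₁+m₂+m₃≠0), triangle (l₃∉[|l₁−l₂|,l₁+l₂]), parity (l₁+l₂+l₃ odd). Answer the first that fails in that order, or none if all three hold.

Σmᵢ = -1  ✗
l₃∈[|l₁−l₂|,l₁+l₂]=[0,2], have l₃=2
Σlᵢ = 4 ⇒ even

m_sum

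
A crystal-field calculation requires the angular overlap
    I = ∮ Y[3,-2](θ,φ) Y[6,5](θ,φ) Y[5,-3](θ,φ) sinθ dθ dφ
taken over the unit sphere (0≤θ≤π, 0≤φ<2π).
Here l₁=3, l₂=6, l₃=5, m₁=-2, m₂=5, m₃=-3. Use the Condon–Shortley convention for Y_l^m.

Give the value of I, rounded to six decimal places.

Rules hold: Σm=0, L=14 even, 3≤5≤9.
N = 7·13·11 = 1001
Δ = 4!·2!·8!/15! = 1/675675
Racah Σ t=1..3: t=1:−1/8640 t=2:+1/2304 t=3:−1/8640 = 7/34560
⇒ 3j(3 6 5; 0 0 0)² = 7/429, sgn -1
Racah Σ t=3..4: t=3:−1/483840 t=4:+1/120960 = 1/161280
⇒ 3j(3 6 5; -2 5 -3)² = 2/91, sgn +1
4πI² = N·(3j₀)²·(3jₘ)² = 14/39
I = -1·√(0.358974/4π) = -0.16901560

-0.169016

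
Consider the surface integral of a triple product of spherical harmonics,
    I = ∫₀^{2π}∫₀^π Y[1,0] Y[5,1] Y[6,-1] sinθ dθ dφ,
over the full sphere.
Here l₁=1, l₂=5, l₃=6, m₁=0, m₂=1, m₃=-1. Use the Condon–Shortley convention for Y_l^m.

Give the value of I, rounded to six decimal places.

Checks pass: Σm=0; 12 even; l₃=6∈[4,6].
(2·1+1)(2·5+1)(2·6+1) = 429
Δ: 0! 2! 10! / 13! → 1/858
sum: t=0:+1/14400 = 1/14400
3j²(1 5 6; 0 0 0) = Δ·Π!·Σ² = 6/143  (sign +1)
sum: t=0:+1/17280 = 1/17280
3j²(1 5 6; 0 1 -1) = Δ·Π!·Σ² = 35/858  (sign -1)
combine: 4πI² = 429·6/143·35/858 = 105/143
take √, sign -1: I = -0.24172507

-0.241725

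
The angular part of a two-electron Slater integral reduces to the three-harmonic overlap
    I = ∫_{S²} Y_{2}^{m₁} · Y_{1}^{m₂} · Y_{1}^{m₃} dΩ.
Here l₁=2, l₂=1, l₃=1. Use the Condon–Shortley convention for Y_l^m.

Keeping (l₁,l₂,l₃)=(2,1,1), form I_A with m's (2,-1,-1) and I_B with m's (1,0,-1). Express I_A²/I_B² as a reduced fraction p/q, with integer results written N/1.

2/1

l's match ⇒ only the (l;m) 3-j factors differ between A and B.
A: triangle coeff Δ(2,1,1) = 1/30; Σ_t [0,0]: t=0:+1/4 = 1/4; (3j)²=1/5 [(2 1 1; 2 -1 -1)], sign=+1
B: triangle coeff Δ(2,1,1) = 1/30; Σ_t [1,1]: t=1:−1/2 = -1/2; (3j)²=1/10 [(2 1 1; 1 0 -1)], sign=-1
I_A²/I_B² = (1/5)/(1/10) = 2/1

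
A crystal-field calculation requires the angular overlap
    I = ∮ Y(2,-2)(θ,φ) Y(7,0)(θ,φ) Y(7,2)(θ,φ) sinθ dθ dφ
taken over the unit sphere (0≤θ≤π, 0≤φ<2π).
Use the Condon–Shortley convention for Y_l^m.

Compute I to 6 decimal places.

-0.192231

Checks pass: Σm=0; 16 even; l₃=7∈[5,9].
(2·2+1)(2·7+1)(2·7+1) = 1125
Δ: 2! 2! 12! / 17! → 1/185640
sum: t=0:+1/2419200 t=1:−1/518400 t=2:+1/2419200 = -1/907200
3j²(2 7 7; 0 0 0) = Δ·Π!·Σ² = 56/3315  (sign +1)
sum: t=2:+1/2419200 = 1/2419200
3j²(2 7 7; -2 0 2) = Δ·Π!·Σ² = 27/1105  (sign -1)
combine: 4πI² = 1125·56/3315·27/1105 = 22680/48841
take √, sign -1: I = -0.19223140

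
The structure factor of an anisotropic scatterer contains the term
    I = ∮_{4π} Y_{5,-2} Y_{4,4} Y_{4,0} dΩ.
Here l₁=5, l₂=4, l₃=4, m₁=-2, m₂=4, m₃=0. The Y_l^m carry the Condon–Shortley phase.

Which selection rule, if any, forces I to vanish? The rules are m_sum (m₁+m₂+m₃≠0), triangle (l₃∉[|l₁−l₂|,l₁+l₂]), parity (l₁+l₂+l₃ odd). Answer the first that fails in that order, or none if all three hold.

m₁+m₂+m₃ = -2 + 4 + 0 = 2  ✗
triangle: |5−4|=1 ≤ l₃=4 ≤ 5+4=9
parity: l₁+l₂+l₃ = 13 is odd

m_sum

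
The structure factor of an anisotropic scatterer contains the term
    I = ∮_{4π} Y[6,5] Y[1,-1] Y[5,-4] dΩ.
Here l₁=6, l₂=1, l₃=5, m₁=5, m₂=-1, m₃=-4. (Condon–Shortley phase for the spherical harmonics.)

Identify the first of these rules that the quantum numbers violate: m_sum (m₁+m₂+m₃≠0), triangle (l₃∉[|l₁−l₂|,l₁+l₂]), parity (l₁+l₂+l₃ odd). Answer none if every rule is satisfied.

Σmᵢ = 0  ✓
l₃∈[|l₁−l₂|,l₁+l₂]=[5,7], have l₃=5  ✓
Σlᵢ = 12 ⇒ even  ✓

none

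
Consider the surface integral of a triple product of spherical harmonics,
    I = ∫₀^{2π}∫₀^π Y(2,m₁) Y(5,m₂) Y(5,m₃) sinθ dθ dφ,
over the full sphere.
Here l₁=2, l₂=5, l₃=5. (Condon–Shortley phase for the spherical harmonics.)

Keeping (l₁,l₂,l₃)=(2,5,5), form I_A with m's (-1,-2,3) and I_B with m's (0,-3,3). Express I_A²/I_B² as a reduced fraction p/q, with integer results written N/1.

100/1

Same 2,5,5: normalisation and zero-m 3j drop out of the ratio.
A: Δ: 2! 2! 8! / 13! → 1/38610; sum: t=1:−1/2880 t=2:+1/10080 = -1/4032; 3j²(2 5 5; -1 -2 3) = Δ·Π!·Σ² = 10/429  (sign -1)
B: Δ: 2! 2! 8! / 13! → 1/38610; sum: t=0:+1/5760 t=1:−1/5040 t=2:+1/161280 = -1/53760; 3j²(2 5 5; 0 -3 3) = Δ·Π!·Σ² = 1/4290  (sign -1)
I_A²/I_B² = (10/429)/(1/4290) = 100/1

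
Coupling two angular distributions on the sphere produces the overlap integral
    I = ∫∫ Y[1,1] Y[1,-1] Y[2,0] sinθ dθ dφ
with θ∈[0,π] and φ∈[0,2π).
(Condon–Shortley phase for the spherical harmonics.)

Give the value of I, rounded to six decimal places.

Checks pass: Σm=0; 4 even; l₃=2∈[0,2].
(2·1+1)(2·1+1)(2·2+1) = 45
Δ: 0! 2! 2! / 5! → 1/30
sum: t=0:+1/1 = 1/1
3j²(1 1 2; 0 0 0) = Δ·Π!·Σ² = 2/15  (sign +1)
sum: t=0:+1/4 = 1/4
3j²(1 1 2; 1 -1 0) = Δ·Π!·Σ² = 1/30  (sign +1)
combine: 4πI² = 45·2/15·1/30 = 1/5
take √, sign +1: I = 0.12615663

0.126157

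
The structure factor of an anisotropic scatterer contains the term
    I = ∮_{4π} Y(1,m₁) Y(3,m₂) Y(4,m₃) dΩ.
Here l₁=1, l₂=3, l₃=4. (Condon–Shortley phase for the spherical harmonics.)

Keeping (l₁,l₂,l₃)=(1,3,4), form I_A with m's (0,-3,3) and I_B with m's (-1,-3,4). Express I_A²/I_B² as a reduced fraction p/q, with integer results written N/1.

1/4

l's match ⇒ only the (l;m) 3-j factors differ between A and B.
A: triangle coeff Δ(1,3,4) = 1/252; Σ_t [0,0]: t=0:+1/720 = 1/720; (3j)²=1/36 [(1 3 4; 0 -3 3)], sign=-1
B: triangle coeff Δ(1,3,4) = 1/252; Σ_t [0,0]: t=0:+1/1440 = 1/1440; (3j)²=1/9 [(1 3 4; -1 -3 4)], sign=+1
I_A²/I_B² = (1/36)/(1/9) = 1/4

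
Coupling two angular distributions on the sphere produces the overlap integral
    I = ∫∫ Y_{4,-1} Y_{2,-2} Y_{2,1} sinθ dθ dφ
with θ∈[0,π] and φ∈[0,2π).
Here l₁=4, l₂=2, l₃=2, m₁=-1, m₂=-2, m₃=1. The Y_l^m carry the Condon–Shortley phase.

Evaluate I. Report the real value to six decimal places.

0.000000

Σmᵢ = -2 ≠ 0, so the φ-integral vanishes; I = 0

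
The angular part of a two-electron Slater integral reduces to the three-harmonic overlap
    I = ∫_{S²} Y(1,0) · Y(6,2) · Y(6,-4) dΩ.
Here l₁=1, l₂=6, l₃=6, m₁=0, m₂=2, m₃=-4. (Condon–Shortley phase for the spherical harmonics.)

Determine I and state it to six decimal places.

0.000000

Σmᵢ = -2 ≠ 0, so the φ-integral vanishes; I = 0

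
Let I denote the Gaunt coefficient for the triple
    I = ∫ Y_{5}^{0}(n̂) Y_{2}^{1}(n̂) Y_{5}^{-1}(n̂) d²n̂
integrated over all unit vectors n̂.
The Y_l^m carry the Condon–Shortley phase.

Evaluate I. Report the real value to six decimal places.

-0.036166

Rules hold: Σm=0, L=12 even, 3≤5≤7.
N = 11·5·11 = 605
Δ = 2!·8!·2!/13! = 1/38610
Racah Σ t=0..2: t=0:+1/2880 t=1:−1/576 t=2:+1/2880 = -1/960
⇒ 3j(5 2 5; 0 0 0)² = 10/429, sgn +1
Racah Σ t=1..2: t=1:−1/1152 t=2:+1/1440 = -1/5760
⇒ 3j(5 2 5; 0 1 -1)² = 1/858, sgn -1
4πI² = N·(3j₀)²·(3jₘ)² = 25/1521
I = -1·√(0.0164366/4π) = -0.03616600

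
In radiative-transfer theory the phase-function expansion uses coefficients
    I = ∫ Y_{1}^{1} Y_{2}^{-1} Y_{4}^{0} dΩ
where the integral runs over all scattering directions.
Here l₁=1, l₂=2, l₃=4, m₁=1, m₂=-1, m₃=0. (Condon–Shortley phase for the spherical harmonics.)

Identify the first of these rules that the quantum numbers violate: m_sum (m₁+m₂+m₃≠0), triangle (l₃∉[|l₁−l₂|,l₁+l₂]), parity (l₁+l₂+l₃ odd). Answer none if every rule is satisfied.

m₁+m₂+m₃ = 1 − 1 + 0 = 0  ✓
triangle: |1−2|=1 ≤ l₃=4 ≤ 1+2=3  ✗
parity: l₁+l₂+l₃ = 7 is odd

triangle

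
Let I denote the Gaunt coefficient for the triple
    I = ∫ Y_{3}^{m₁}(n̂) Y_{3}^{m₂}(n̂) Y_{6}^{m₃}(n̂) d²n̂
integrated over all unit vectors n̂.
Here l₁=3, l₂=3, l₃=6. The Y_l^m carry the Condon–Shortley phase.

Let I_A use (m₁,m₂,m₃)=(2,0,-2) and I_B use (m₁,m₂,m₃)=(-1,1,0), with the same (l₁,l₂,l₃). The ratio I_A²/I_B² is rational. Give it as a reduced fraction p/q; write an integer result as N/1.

224/225

Shared (l₁,l₂,l₃)=(3,3,6): N and (l;000)² cancel in I_A²/I_B².
A: Δ = 0!·6!·6!/13! = 1/12012; Racah Σ t=0..0: t=0:+1/4320 = 1/4320; ⇒ 3j(3 3 6; 2 0 -2)² = 8/429, sgn +1
B: Δ = 0!·6!·6!/13! = 1/12012; Racah Σ t=0..0: t=0:+1/2304 = 1/2304; ⇒ 3j(3 3 6; -1 1 0)² = 75/4004, sgn +1
I_A²/I_B² = (8/429)/(75/4004) = 224/225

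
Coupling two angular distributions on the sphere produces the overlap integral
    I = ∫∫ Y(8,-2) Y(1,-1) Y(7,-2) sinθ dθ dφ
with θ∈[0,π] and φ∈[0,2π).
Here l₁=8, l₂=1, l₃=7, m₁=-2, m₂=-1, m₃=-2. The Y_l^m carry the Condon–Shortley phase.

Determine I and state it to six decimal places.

-2 − 1 − 2 = -5 ≠ 0: azimuthal integral kills it; I = 0

0.000000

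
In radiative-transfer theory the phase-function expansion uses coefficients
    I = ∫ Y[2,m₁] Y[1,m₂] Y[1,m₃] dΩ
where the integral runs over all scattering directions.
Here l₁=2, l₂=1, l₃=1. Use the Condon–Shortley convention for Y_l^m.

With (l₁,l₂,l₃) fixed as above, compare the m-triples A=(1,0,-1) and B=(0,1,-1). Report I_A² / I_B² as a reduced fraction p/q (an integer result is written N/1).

3/1

Shared (l₁,l₂,l₃)=(2,1,1): N and (l;000)² cancel in I_A²/I_B².
A: Δ = 2!·2!·0!/5! = 1/30; Racah Σ t=1..1: t=1:−1/2 = -1/2; ⇒ 3j(2 1 1; 1 0 -1)² = 1/10, sgn -1
B: Δ = 2!·2!·0!/5! = 1/30; Racah Σ t=2..2: t=2:+1/4 = 1/4; ⇒ 3j(2 1 1; 0 1 -1)² = 1/30, sgn +1
I_A²/I_B² = (1/10)/(1/30) = 3/1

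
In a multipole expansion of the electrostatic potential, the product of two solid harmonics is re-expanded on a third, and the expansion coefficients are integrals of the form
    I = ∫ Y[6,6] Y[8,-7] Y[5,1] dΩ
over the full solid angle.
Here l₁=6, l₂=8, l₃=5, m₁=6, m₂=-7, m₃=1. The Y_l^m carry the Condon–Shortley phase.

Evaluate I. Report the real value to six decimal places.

L=19 odd ⇒ parity kills the (l;000) factor ⇒ I = 0

0.000000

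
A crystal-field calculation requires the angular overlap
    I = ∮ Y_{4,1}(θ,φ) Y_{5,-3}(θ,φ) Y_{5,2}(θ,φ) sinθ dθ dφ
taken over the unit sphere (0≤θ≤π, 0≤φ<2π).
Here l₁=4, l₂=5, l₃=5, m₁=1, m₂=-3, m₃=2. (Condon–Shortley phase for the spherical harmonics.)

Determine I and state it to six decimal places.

-0.118854

Checks pass: Σm=0; 14 even; l₃=5∈[1,9].
(2·4+1)(2·5+1)(2·5+1) = 1089
Δ: 4! 4! 6! / 15! → 1/3153150
sum: t=0:+1/69120 t=1:−1/1728 t=2:+1/576 t=3:−1/1728 t=4:+1/69120 = 7/11520
3j²(4 5 5; 0 0 0) = Δ·Π!·Σ² = 2/143  (sign -1)
sum: t=0:+1/6912 t=1:−1/2880 t=2:+1/17280 = -1/6912
3j²(4 5 5; 1 -3 2) = Δ·Π!·Σ² = 5/429  (sign +1)
combine: 4πI² = 1089·2/143·5/429 = 30/169
take √, sign -1: I = -0.11885360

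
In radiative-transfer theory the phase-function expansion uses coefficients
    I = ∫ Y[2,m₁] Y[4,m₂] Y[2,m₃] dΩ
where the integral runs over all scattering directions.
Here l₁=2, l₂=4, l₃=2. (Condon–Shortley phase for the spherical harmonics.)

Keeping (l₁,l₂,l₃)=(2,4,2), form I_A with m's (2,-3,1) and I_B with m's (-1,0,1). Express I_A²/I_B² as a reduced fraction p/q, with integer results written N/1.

35/16

Same 2,4,2: normalisation and zero-m 3j drop out of the ratio.
A: Δ: 4! 0! 4! / 9! → 1/630; sum: t=0:+1/144 = 1/144; 3j²(2 4 2; 2 -3 1) = Δ·Π!·Σ² = 1/18  (sign -1)
B: Δ: 4! 0! 4! / 9! → 1/630; sum: t=3:−1/36 = -1/36; 3j²(2 4 2; -1 0 1) = Δ·Π!·Σ² = 8/315  (sign +1)
I_A²/I_B² = (1/18)/(8/315) = 35/16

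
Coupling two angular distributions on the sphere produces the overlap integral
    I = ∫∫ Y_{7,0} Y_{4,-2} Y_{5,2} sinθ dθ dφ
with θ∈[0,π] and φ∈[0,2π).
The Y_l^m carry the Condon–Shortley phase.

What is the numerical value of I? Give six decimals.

-0.145720

m-sum 0 ✓  L=16 even ✓  3≤5≤11 ✓
Π(2lᵢ+1) = 15×9×11 = 1485
triangle coeff Δ(7,4,5) = 1/6126120
Σ_t [2,4]: t=2:+1/69120 t=3:−1/20736 t=4:+1/69120 = -1/51840
(3j)²=280/21879 [(7 4 5; 0 0 0)], sign=+1
Σ_t [0,2]: t=0:+1/7257600 t=1:−1/172800 t=2:+1/69120 = 1/113400
(3j)²=512/36465 [(7 4 5; 0 -2 2)], sign=-1
⇒ 4πI² = 143360/537251
I = (-1)√(143360/537251/(4π)) = -0.14572043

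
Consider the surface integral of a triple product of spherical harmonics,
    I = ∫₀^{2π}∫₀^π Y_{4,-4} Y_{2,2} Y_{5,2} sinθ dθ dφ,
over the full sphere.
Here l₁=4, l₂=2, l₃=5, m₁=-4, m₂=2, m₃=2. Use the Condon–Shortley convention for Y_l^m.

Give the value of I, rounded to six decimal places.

0.000000

L=11 odd ⇒ parity kills the (l;000) factor ⇒ I = 0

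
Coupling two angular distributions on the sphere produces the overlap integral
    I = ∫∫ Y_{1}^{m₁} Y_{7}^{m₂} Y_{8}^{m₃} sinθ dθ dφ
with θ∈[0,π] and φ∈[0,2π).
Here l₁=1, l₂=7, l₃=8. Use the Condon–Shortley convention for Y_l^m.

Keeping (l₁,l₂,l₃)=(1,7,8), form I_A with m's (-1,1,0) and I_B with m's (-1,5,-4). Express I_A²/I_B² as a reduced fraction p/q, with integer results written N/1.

Same 1,7,8: normalisation and zero-m 3j drop out of the ratio.
A: Δ: 0! 2! 14! / 17! → 1/2040; sum: t=0:+1/58060800 = 1/58060800; 3j²(1 7 8; -1 1 0) = Δ·Π!·Σ² = 7/510  (sign +1)
B: Δ: 0! 2! 14! / 17! → 1/2040; sum: t=0:+1/1916006400 = 1/1916006400; 3j²(1 7 8; -1 5 -4) = Δ·Π!·Σ² = 1/340  (sign +1)
I_A²/I_B² = (7/510)/(1/340) = 14/3

14/3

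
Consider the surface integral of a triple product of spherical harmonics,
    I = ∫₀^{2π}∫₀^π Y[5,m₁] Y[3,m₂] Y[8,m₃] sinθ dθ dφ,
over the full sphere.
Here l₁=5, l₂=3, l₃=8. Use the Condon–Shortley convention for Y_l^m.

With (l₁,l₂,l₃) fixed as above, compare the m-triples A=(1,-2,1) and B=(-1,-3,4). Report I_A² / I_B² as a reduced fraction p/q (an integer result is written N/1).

l's match ⇒ only the (l;m) 3-j factors differ between A and B.
A: triangle coeff Δ(5,3,8) = 1/136136; Σ_t [0,0]: t=0:+1/2073600 = 1/2073600; (3j)²=63/9724 [(5 3 8; 1 -2 1)], sign=-1
B: triangle coeff Δ(5,3,8) = 1/136136; Σ_t [0,0]: t=0:+1/12441600 = 1/12441600; (3j)²=3/442 [(5 3 8; -1 -3 4)], sign=+1
I_A²/I_B² = (63/9724)/(3/442) = 21/22

21/22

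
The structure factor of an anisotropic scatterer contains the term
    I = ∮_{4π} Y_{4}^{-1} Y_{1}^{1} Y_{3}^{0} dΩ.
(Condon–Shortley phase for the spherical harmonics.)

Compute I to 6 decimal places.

-0.194664

Rules hold: Σm=0, L=8 even, 3≤3≤5.
N = 9·3·7 = 189
Δ = 2!·6!·0!/9! = 1/252
Racah Σ t=1..1: t=1:−1/36 = -1/36
⇒ 3j(4 1 3; 0 0 0)² = 4/63, sgn +1
Racah Σ t=2..2: t=2:+1/72 = 1/72
⇒ 3j(4 1 3; -1 1 0)² = 5/126, sgn -1
4πI² = N·(3j₀)²·(3jₘ)² = 10/21
I = -1·√(0.47619/4π) = -0.19466390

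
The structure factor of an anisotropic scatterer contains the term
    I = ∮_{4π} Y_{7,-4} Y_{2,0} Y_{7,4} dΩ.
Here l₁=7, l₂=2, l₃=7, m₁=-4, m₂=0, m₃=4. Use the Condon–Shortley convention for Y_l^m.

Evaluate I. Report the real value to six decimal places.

Rules hold: Σm=0, L=16 even, 5≤7≤9.
N = 15·5·15 = 1125
Δ = 2!·12!·2!/17! = 1/185640
Racah Σ t=0..2: t=0:+1/2419200 t=1:−1/518400 t=2:+1/2419200 = -1/907200
⇒ 3j(7 2 7; 0 0 0)² = 56/3315, sgn +1
Racah Σ t=0..2: t=0:+1/159667200 t=1:−1/7257600 t=2:+1/8709120 = -1/59875200
⇒ 3j(7 2 7; -4 0 4)² = 8/23205, sgn +1
4πI² = N·(3j₀)²·(3jₘ)² = 320/48841
I = +1·√(0.00655187/4π) = 0.02283378

0.022834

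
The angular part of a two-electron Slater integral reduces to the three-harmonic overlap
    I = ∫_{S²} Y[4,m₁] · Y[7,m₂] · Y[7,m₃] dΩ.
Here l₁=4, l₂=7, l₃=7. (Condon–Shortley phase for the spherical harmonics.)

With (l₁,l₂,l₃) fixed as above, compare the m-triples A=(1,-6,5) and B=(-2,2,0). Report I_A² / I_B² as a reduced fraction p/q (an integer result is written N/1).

l's match ⇒ only the (l;m) 3-j factors differ between A and B.
A: triangle coeff Δ(4,7,7) = 1/58198140; Σ_t [0,1]: t=0:+1/52254720 t=1:−1/87091200 = 1/130636800; (3j)²=88/20349 [(4 7 7; 1 -6 5)], sign=+1
B: triangle coeff Δ(4,7,7) = 1/58198140; Σ_t [2,4]: t=2:+1/2903040 t=3:−1/622080 t=4:+1/1382400 = -47/87091200; (3j)²=2209/277134 [(4 7 7; -2 2 0)], sign=+1
I_A²/I_B² = (88/20349)/(2209/277134) = 25168/46389

25168/46389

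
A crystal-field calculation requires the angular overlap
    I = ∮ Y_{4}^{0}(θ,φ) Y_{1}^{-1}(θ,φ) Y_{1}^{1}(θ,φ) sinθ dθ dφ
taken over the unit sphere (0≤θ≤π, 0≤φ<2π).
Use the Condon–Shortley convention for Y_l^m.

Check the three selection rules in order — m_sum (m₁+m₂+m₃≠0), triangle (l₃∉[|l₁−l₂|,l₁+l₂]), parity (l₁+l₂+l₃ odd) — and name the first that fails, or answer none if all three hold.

azimuthal sum: 0 − 1 + 1 = 0  ✓
3 ≤ 1 ≤ 5 (triangle on l)  ✗
L = 4 + 1 + 1 = 6 (even)

triangle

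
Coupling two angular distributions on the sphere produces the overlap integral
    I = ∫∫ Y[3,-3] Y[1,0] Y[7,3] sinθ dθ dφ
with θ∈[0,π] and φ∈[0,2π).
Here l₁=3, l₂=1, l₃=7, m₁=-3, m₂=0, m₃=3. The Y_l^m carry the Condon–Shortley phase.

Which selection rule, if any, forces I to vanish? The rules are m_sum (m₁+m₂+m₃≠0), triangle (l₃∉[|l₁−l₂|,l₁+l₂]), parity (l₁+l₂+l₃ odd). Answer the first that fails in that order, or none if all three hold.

m₁+m₂+m₃ = -3 + 0 + 3 = 0  ✓
triangle: |3−1|=2 ≤ l₃=7 ≤ 3+1=4  ✗
parity: l₁+l₂+l₃ = 11 is odd

triangle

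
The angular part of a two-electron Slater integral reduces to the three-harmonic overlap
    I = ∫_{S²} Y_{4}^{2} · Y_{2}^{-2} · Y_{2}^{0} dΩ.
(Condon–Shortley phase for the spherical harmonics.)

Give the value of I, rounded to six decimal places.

m-sum 0 ✓  L=8 even ✓  2≤2≤6 ✓
Π(2lᵢ+1) = 9×5×5 = 225
triangle coeff Δ(4,2,2) = 1/630
Σ_t [2,2]: t=2:+1/16 = 1/16
(3j)²=2/35 [(4 2 2; 0 0 0)], sign=+1
Σ_t [0,0]: t=0:+1/96 = 1/96
(3j)²=1/42 [(4 2 2; 2 -2 0)], sign=+1
⇒ 4πI² = 15/49
I = (+1)√(15/49/(4π)) = 0.15607835

0.156078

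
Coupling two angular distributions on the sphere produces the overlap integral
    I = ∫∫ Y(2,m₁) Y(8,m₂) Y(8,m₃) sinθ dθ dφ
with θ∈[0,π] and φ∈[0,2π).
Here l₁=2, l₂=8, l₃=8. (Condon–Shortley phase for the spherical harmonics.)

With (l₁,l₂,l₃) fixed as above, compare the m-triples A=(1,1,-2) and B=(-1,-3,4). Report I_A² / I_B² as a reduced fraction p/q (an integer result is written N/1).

l's match ⇒ only the (l;m) 3-j factors differ between A and B.
A: triangle coeff Δ(2,8,8) = 1/348840; Σ_t [0,1]: t=0:+1/87091200 t=1:−1/58060800 = -1/174182400; (3j)²=7/2584 [(2 8 8; 1 1 -2)], sign=-1
B: triangle coeff Δ(2,8,8) = 1/348840; Σ_t [1,2]: t=1:−1/174182400 t=2:+1/479001600 = -1/273715200; (3j)²=49/3876 [(2 8 8; -1 -3 4)], sign=-1
I_A²/I_B² = (7/2584)/(49/3876) = 3/14

3/14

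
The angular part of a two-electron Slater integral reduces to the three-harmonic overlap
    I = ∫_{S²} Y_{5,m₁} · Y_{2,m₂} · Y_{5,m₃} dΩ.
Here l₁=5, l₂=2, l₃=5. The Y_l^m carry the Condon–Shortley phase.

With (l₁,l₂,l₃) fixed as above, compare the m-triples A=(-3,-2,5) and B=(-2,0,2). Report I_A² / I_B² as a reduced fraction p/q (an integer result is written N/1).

Same 5,2,5: normalisation and zero-m 3j drop out of the ratio.
A: Δ: 2! 8! 2! / 13! → 1/38610; sum: t=0:+1/161280 = 1/161280; 3j²(5 2 5; -3 -2 5) = Δ·Π!·Σ² = 1/143  (sign +1)
B: Δ: 2! 8! 2! / 13! → 1/38610; sum: t=0:+1/20160 t=1:−1/1440 t=2:+1/2880 = -1/3360; 3j²(5 2 5; -2 0 2) = Δ·Π!·Σ² = 6/715  (sign +1)
I_A²/I_B² = (1/143)/(6/715) = 5/6

5/6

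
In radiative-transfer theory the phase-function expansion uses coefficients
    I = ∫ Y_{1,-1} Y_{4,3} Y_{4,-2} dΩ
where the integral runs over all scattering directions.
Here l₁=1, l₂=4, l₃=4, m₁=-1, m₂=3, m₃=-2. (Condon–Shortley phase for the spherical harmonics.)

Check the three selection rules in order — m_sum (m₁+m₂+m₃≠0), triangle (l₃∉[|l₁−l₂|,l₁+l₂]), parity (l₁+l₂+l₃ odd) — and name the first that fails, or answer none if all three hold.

parity

Σmᵢ = 0  ✓
l₃∈[|l₁−l₂|,l₁+l₂]=[3,5], have l₃=4  ✓
Σlᵢ = 9 ⇒ odd  ✗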